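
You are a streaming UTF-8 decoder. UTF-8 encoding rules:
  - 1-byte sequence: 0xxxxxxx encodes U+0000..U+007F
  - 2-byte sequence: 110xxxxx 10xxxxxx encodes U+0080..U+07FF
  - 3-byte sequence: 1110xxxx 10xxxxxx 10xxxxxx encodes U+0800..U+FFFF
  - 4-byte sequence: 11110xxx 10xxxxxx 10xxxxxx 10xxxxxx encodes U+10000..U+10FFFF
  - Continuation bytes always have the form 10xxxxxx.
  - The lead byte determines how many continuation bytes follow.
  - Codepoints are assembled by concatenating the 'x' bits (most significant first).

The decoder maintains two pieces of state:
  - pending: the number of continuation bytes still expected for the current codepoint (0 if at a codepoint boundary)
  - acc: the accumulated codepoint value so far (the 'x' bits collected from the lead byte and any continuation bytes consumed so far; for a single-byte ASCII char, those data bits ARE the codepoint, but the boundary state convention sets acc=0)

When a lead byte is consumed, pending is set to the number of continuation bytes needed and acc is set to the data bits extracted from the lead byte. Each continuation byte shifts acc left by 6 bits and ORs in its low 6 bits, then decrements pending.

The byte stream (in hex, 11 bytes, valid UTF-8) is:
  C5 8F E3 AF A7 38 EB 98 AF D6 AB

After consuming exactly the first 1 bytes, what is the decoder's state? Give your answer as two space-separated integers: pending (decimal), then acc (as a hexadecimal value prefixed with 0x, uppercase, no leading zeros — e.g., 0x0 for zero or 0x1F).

Byte[0]=C5: 2-byte lead. pending=1, acc=0x5

Answer: 1 0x5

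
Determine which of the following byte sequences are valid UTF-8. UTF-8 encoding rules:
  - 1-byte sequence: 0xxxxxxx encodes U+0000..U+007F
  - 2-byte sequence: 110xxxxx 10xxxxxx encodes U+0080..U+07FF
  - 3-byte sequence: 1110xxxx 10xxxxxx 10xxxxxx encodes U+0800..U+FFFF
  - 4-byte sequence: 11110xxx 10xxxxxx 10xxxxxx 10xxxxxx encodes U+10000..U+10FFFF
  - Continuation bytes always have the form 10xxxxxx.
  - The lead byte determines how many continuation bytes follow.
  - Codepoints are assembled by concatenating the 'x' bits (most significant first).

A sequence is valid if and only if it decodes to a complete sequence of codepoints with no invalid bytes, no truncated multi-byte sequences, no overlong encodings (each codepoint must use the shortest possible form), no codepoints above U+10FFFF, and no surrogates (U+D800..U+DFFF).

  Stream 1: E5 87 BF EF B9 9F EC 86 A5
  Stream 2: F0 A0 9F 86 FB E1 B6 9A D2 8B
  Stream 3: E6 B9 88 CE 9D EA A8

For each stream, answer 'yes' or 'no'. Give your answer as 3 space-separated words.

Stream 1: decodes cleanly. VALID
Stream 2: error at byte offset 4. INVALID
Stream 3: error at byte offset 7. INVALID

Answer: yes no no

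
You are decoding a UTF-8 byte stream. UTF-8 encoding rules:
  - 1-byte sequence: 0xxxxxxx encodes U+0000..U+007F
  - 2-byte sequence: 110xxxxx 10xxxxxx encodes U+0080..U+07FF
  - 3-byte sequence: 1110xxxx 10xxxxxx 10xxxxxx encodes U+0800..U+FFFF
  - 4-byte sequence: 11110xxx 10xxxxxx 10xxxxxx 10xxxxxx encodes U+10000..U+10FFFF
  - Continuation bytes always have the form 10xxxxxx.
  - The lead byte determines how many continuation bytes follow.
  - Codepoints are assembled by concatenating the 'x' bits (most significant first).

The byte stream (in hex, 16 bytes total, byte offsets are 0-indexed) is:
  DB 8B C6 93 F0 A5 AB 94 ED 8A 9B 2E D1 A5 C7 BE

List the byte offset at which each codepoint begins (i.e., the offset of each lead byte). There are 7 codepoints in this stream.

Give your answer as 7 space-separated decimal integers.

Answer: 0 2 4 8 11 12 14

Derivation:
Byte[0]=DB: 2-byte lead, need 1 cont bytes. acc=0x1B
Byte[1]=8B: continuation. acc=(acc<<6)|0x0B=0x6CB
Completed: cp=U+06CB (starts at byte 0)
Byte[2]=C6: 2-byte lead, need 1 cont bytes. acc=0x6
Byte[3]=93: continuation. acc=(acc<<6)|0x13=0x193
Completed: cp=U+0193 (starts at byte 2)
Byte[4]=F0: 4-byte lead, need 3 cont bytes. acc=0x0
Byte[5]=A5: continuation. acc=(acc<<6)|0x25=0x25
Byte[6]=AB: continuation. acc=(acc<<6)|0x2B=0x96B
Byte[7]=94: continuation. acc=(acc<<6)|0x14=0x25AD4
Completed: cp=U+25AD4 (starts at byte 4)
Byte[8]=ED: 3-byte lead, need 2 cont bytes. acc=0xD
Byte[9]=8A: continuation. acc=(acc<<6)|0x0A=0x34A
Byte[10]=9B: continuation. acc=(acc<<6)|0x1B=0xD29B
Completed: cp=U+D29B (starts at byte 8)
Byte[11]=2E: 1-byte ASCII. cp=U+002E
Byte[12]=D1: 2-byte lead, need 1 cont bytes. acc=0x11
Byte[13]=A5: continuation. acc=(acc<<6)|0x25=0x465
Completed: cp=U+0465 (starts at byte 12)
Byte[14]=C7: 2-byte lead, need 1 cont bytes. acc=0x7
Byte[15]=BE: continuation. acc=(acc<<6)|0x3E=0x1FE
Completed: cp=U+01FE (starts at byte 14)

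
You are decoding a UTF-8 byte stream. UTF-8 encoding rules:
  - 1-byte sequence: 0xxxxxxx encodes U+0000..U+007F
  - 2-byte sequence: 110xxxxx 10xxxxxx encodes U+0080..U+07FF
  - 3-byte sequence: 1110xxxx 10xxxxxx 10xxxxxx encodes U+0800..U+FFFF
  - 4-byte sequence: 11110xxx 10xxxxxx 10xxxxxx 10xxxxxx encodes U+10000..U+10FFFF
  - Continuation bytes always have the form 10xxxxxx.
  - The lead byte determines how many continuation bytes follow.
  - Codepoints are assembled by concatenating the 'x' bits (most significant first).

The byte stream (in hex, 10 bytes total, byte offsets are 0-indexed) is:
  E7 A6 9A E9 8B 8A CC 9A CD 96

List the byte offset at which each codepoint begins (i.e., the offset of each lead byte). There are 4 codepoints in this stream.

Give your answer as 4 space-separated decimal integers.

Byte[0]=E7: 3-byte lead, need 2 cont bytes. acc=0x7
Byte[1]=A6: continuation. acc=(acc<<6)|0x26=0x1E6
Byte[2]=9A: continuation. acc=(acc<<6)|0x1A=0x799A
Completed: cp=U+799A (starts at byte 0)
Byte[3]=E9: 3-byte lead, need 2 cont bytes. acc=0x9
Byte[4]=8B: continuation. acc=(acc<<6)|0x0B=0x24B
Byte[5]=8A: continuation. acc=(acc<<6)|0x0A=0x92CA
Completed: cp=U+92CA (starts at byte 3)
Byte[6]=CC: 2-byte lead, need 1 cont bytes. acc=0xC
Byte[7]=9A: continuation. acc=(acc<<6)|0x1A=0x31A
Completed: cp=U+031A (starts at byte 6)
Byte[8]=CD: 2-byte lead, need 1 cont bytes. acc=0xD
Byte[9]=96: continuation. acc=(acc<<6)|0x16=0x356
Completed: cp=U+0356 (starts at byte 8)

Answer: 0 3 6 8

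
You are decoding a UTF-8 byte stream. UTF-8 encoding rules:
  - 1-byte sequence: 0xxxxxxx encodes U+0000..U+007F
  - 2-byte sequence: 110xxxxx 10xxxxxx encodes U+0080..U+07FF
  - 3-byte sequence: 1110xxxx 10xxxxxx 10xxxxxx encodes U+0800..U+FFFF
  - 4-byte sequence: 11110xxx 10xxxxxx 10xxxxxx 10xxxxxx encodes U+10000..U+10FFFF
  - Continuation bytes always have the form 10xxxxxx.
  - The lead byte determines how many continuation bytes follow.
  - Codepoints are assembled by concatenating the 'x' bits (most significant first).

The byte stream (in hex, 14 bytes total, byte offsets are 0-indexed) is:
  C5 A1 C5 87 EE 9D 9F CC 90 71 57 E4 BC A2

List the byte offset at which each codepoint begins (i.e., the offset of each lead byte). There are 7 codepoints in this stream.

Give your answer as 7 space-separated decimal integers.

Answer: 0 2 4 7 9 10 11

Derivation:
Byte[0]=C5: 2-byte lead, need 1 cont bytes. acc=0x5
Byte[1]=A1: continuation. acc=(acc<<6)|0x21=0x161
Completed: cp=U+0161 (starts at byte 0)
Byte[2]=C5: 2-byte lead, need 1 cont bytes. acc=0x5
Byte[3]=87: continuation. acc=(acc<<6)|0x07=0x147
Completed: cp=U+0147 (starts at byte 2)
Byte[4]=EE: 3-byte lead, need 2 cont bytes. acc=0xE
Byte[5]=9D: continuation. acc=(acc<<6)|0x1D=0x39D
Byte[6]=9F: continuation. acc=(acc<<6)|0x1F=0xE75F
Completed: cp=U+E75F (starts at byte 4)
Byte[7]=CC: 2-byte lead, need 1 cont bytes. acc=0xC
Byte[8]=90: continuation. acc=(acc<<6)|0x10=0x310
Completed: cp=U+0310 (starts at byte 7)
Byte[9]=71: 1-byte ASCII. cp=U+0071
Byte[10]=57: 1-byte ASCII. cp=U+0057
Byte[11]=E4: 3-byte lead, need 2 cont bytes. acc=0x4
Byte[12]=BC: continuation. acc=(acc<<6)|0x3C=0x13C
Byte[13]=A2: continuation. acc=(acc<<6)|0x22=0x4F22
Completed: cp=U+4F22 (starts at byte 11)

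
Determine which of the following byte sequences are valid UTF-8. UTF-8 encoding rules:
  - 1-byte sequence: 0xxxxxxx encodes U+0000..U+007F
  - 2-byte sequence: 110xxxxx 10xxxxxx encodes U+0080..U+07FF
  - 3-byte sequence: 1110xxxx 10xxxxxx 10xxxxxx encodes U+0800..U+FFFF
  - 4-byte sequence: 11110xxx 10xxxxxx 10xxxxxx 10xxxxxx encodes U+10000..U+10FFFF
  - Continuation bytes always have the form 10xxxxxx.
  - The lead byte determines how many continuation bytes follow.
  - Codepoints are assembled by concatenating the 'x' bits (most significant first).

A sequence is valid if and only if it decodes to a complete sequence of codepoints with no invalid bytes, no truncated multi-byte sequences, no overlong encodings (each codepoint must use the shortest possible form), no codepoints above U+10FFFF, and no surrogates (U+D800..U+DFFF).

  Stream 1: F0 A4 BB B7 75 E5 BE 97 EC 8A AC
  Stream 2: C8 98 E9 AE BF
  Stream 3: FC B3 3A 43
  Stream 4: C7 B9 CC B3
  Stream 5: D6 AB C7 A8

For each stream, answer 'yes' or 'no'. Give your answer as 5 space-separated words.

Stream 1: decodes cleanly. VALID
Stream 2: decodes cleanly. VALID
Stream 3: error at byte offset 0. INVALID
Stream 4: decodes cleanly. VALID
Stream 5: decodes cleanly. VALID

Answer: yes yes no yes yes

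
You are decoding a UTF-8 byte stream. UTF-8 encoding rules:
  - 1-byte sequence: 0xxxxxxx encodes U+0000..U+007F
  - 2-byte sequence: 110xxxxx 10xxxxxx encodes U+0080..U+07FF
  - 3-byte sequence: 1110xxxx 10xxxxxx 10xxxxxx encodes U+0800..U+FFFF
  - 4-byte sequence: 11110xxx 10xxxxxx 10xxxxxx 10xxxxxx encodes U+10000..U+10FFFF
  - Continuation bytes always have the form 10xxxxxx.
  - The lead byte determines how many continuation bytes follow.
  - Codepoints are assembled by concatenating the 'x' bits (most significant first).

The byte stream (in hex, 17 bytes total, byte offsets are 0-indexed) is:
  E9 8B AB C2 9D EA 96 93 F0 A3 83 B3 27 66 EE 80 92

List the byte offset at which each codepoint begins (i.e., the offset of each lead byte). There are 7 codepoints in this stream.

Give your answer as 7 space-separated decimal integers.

Answer: 0 3 5 8 12 13 14

Derivation:
Byte[0]=E9: 3-byte lead, need 2 cont bytes. acc=0x9
Byte[1]=8B: continuation. acc=(acc<<6)|0x0B=0x24B
Byte[2]=AB: continuation. acc=(acc<<6)|0x2B=0x92EB
Completed: cp=U+92EB (starts at byte 0)
Byte[3]=C2: 2-byte lead, need 1 cont bytes. acc=0x2
Byte[4]=9D: continuation. acc=(acc<<6)|0x1D=0x9D
Completed: cp=U+009D (starts at byte 3)
Byte[5]=EA: 3-byte lead, need 2 cont bytes. acc=0xA
Byte[6]=96: continuation. acc=(acc<<6)|0x16=0x296
Byte[7]=93: continuation. acc=(acc<<6)|0x13=0xA593
Completed: cp=U+A593 (starts at byte 5)
Byte[8]=F0: 4-byte lead, need 3 cont bytes. acc=0x0
Byte[9]=A3: continuation. acc=(acc<<6)|0x23=0x23
Byte[10]=83: continuation. acc=(acc<<6)|0x03=0x8C3
Byte[11]=B3: continuation. acc=(acc<<6)|0x33=0x230F3
Completed: cp=U+230F3 (starts at byte 8)
Byte[12]=27: 1-byte ASCII. cp=U+0027
Byte[13]=66: 1-byte ASCII. cp=U+0066
Byte[14]=EE: 3-byte lead, need 2 cont bytes. acc=0xE
Byte[15]=80: continuation. acc=(acc<<6)|0x00=0x380
Byte[16]=92: continuation. acc=(acc<<6)|0x12=0xE012
Completed: cp=U+E012 (starts at byte 14)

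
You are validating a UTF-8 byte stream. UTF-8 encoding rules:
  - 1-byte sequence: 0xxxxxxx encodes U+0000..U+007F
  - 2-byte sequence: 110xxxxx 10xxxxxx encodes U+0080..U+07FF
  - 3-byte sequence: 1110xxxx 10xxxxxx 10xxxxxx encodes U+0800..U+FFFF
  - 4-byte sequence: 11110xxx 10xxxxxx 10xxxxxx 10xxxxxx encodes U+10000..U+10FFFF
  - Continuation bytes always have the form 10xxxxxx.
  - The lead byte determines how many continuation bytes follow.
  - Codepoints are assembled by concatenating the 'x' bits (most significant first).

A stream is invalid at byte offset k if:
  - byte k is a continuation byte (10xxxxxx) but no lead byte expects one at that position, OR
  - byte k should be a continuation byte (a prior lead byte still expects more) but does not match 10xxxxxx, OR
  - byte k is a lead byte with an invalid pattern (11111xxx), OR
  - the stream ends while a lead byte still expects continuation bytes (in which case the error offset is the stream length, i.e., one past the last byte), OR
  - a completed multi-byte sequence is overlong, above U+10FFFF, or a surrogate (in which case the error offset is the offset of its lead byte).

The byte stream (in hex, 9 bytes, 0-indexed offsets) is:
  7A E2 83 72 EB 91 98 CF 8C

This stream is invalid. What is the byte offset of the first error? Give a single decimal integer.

Byte[0]=7A: 1-byte ASCII. cp=U+007A
Byte[1]=E2: 3-byte lead, need 2 cont bytes. acc=0x2
Byte[2]=83: continuation. acc=(acc<<6)|0x03=0x83
Byte[3]=72: expected 10xxxxxx continuation. INVALID

Answer: 3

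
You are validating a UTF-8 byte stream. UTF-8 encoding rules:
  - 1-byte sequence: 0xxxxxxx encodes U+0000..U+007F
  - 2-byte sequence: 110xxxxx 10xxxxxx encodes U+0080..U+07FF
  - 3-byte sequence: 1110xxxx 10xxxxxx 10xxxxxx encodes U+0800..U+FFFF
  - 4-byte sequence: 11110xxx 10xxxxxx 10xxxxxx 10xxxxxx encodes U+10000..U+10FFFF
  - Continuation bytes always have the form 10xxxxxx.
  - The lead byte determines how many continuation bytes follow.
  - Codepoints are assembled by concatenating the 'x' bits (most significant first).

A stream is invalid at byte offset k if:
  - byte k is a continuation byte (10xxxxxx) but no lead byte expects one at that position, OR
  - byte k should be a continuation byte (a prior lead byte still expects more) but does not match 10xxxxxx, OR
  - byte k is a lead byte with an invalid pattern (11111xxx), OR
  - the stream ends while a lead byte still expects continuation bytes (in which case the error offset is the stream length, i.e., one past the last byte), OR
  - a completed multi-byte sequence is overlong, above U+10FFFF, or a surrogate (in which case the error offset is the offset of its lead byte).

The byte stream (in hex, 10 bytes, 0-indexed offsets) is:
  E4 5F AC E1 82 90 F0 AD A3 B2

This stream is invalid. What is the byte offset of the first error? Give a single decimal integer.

Byte[0]=E4: 3-byte lead, need 2 cont bytes. acc=0x4
Byte[1]=5F: expected 10xxxxxx continuation. INVALID

Answer: 1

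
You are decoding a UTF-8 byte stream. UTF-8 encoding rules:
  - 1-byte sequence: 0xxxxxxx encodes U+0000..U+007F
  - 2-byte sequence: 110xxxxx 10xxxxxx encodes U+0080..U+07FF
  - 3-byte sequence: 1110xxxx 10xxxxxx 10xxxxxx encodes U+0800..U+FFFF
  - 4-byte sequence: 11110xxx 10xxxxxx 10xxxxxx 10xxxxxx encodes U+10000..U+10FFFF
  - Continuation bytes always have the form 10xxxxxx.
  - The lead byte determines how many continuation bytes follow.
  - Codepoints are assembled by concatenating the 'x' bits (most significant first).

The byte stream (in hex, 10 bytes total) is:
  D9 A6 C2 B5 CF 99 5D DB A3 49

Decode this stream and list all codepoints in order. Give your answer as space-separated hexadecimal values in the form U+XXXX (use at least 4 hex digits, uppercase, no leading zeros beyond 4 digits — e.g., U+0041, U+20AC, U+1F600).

Byte[0]=D9: 2-byte lead, need 1 cont bytes. acc=0x19
Byte[1]=A6: continuation. acc=(acc<<6)|0x26=0x666
Completed: cp=U+0666 (starts at byte 0)
Byte[2]=C2: 2-byte lead, need 1 cont bytes. acc=0x2
Byte[3]=B5: continuation. acc=(acc<<6)|0x35=0xB5
Completed: cp=U+00B5 (starts at byte 2)
Byte[4]=CF: 2-byte lead, need 1 cont bytes. acc=0xF
Byte[5]=99: continuation. acc=(acc<<6)|0x19=0x3D9
Completed: cp=U+03D9 (starts at byte 4)
Byte[6]=5D: 1-byte ASCII. cp=U+005D
Byte[7]=DB: 2-byte lead, need 1 cont bytes. acc=0x1B
Byte[8]=A3: continuation. acc=(acc<<6)|0x23=0x6E3
Completed: cp=U+06E3 (starts at byte 7)
Byte[9]=49: 1-byte ASCII. cp=U+0049

Answer: U+0666 U+00B5 U+03D9 U+005D U+06E3 U+0049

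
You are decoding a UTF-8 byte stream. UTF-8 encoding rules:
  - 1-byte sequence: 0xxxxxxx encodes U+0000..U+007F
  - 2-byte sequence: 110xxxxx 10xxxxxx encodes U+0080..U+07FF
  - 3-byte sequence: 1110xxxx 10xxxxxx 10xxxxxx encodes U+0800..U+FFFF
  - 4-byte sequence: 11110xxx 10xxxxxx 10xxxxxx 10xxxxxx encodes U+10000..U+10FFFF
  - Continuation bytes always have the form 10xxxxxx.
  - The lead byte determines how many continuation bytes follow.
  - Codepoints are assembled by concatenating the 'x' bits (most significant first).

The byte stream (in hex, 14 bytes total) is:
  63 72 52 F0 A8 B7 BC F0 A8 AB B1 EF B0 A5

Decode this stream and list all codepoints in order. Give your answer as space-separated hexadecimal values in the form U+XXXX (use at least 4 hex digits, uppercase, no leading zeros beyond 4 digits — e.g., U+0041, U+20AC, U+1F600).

Answer: U+0063 U+0072 U+0052 U+28DFC U+28AF1 U+FC25

Derivation:
Byte[0]=63: 1-byte ASCII. cp=U+0063
Byte[1]=72: 1-byte ASCII. cp=U+0072
Byte[2]=52: 1-byte ASCII. cp=U+0052
Byte[3]=F0: 4-byte lead, need 3 cont bytes. acc=0x0
Byte[4]=A8: continuation. acc=(acc<<6)|0x28=0x28
Byte[5]=B7: continuation. acc=(acc<<6)|0x37=0xA37
Byte[6]=BC: continuation. acc=(acc<<6)|0x3C=0x28DFC
Completed: cp=U+28DFC (starts at byte 3)
Byte[7]=F0: 4-byte lead, need 3 cont bytes. acc=0x0
Byte[8]=A8: continuation. acc=(acc<<6)|0x28=0x28
Byte[9]=AB: continuation. acc=(acc<<6)|0x2B=0xA2B
Byte[10]=B1: continuation. acc=(acc<<6)|0x31=0x28AF1
Completed: cp=U+28AF1 (starts at byte 7)
Byte[11]=EF: 3-byte lead, need 2 cont bytes. acc=0xF
Byte[12]=B0: continuation. acc=(acc<<6)|0x30=0x3F0
Byte[13]=A5: continuation. acc=(acc<<6)|0x25=0xFC25
Completed: cp=U+FC25 (starts at byte 11)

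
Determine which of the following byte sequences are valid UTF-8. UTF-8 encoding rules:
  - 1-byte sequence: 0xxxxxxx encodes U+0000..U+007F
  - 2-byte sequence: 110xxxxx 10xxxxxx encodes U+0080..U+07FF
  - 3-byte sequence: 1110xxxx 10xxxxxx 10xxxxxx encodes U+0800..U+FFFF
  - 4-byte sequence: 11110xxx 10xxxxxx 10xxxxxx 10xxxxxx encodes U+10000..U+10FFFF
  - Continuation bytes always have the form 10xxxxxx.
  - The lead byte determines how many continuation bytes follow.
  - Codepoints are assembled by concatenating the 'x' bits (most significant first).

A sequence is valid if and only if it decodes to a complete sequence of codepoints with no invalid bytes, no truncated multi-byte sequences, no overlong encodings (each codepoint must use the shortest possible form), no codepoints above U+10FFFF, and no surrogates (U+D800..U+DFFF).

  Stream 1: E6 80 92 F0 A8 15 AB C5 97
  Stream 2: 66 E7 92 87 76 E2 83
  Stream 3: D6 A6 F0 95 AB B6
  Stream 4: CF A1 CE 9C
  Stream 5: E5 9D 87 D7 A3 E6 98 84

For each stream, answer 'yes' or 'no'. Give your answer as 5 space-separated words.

Answer: no no yes yes yes

Derivation:
Stream 1: error at byte offset 5. INVALID
Stream 2: error at byte offset 7. INVALID
Stream 3: decodes cleanly. VALID
Stream 4: decodes cleanly. VALID
Stream 5: decodes cleanly. VALID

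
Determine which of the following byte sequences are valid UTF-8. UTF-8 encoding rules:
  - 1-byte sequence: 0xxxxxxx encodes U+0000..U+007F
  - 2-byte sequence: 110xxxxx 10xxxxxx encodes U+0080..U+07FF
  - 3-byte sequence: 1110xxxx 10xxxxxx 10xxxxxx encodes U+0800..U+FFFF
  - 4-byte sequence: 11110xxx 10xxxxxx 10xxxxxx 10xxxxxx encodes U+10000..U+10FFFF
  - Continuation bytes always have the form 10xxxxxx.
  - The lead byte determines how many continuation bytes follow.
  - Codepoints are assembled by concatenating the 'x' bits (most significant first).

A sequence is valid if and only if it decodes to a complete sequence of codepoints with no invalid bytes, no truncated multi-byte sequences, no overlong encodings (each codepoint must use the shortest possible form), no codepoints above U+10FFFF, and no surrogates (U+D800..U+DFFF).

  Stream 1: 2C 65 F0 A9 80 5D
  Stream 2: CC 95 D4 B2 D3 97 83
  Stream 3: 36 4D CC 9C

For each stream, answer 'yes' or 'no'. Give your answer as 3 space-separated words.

Answer: no no yes

Derivation:
Stream 1: error at byte offset 5. INVALID
Stream 2: error at byte offset 6. INVALID
Stream 3: decodes cleanly. VALID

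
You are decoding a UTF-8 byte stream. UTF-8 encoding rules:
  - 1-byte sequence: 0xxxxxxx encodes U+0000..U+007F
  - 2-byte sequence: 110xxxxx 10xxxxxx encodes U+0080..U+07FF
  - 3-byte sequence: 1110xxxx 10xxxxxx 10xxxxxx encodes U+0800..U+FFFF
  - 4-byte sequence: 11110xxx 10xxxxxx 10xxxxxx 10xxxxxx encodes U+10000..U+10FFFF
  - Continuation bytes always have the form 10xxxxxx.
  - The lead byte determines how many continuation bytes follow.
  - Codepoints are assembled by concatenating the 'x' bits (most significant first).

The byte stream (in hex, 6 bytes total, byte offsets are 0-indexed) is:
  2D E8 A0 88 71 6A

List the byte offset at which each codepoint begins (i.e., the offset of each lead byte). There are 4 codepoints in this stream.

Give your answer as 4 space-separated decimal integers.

Byte[0]=2D: 1-byte ASCII. cp=U+002D
Byte[1]=E8: 3-byte lead, need 2 cont bytes. acc=0x8
Byte[2]=A0: continuation. acc=(acc<<6)|0x20=0x220
Byte[3]=88: continuation. acc=(acc<<6)|0x08=0x8808
Completed: cp=U+8808 (starts at byte 1)
Byte[4]=71: 1-byte ASCII. cp=U+0071
Byte[5]=6A: 1-byte ASCII. cp=U+006A

Answer: 0 1 4 5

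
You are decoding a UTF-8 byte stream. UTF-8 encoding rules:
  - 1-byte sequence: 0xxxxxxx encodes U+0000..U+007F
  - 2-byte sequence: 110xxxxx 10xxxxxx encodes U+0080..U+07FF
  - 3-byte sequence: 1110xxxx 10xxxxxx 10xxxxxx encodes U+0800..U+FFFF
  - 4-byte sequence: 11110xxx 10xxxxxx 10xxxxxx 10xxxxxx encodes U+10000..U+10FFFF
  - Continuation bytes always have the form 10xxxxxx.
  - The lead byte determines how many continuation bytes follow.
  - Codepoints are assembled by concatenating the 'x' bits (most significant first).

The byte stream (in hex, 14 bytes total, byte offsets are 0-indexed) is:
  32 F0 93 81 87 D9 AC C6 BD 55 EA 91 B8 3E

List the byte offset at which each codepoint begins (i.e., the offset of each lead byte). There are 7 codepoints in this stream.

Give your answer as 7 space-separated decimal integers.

Byte[0]=32: 1-byte ASCII. cp=U+0032
Byte[1]=F0: 4-byte lead, need 3 cont bytes. acc=0x0
Byte[2]=93: continuation. acc=(acc<<6)|0x13=0x13
Byte[3]=81: continuation. acc=(acc<<6)|0x01=0x4C1
Byte[4]=87: continuation. acc=(acc<<6)|0x07=0x13047
Completed: cp=U+13047 (starts at byte 1)
Byte[5]=D9: 2-byte lead, need 1 cont bytes. acc=0x19
Byte[6]=AC: continuation. acc=(acc<<6)|0x2C=0x66C
Completed: cp=U+066C (starts at byte 5)
Byte[7]=C6: 2-byte lead, need 1 cont bytes. acc=0x6
Byte[8]=BD: continuation. acc=(acc<<6)|0x3D=0x1BD
Completed: cp=U+01BD (starts at byte 7)
Byte[9]=55: 1-byte ASCII. cp=U+0055
Byte[10]=EA: 3-byte lead, need 2 cont bytes. acc=0xA
Byte[11]=91: continuation. acc=(acc<<6)|0x11=0x291
Byte[12]=B8: continuation. acc=(acc<<6)|0x38=0xA478
Completed: cp=U+A478 (starts at byte 10)
Byte[13]=3E: 1-byte ASCII. cp=U+003E

Answer: 0 1 5 7 9 10 13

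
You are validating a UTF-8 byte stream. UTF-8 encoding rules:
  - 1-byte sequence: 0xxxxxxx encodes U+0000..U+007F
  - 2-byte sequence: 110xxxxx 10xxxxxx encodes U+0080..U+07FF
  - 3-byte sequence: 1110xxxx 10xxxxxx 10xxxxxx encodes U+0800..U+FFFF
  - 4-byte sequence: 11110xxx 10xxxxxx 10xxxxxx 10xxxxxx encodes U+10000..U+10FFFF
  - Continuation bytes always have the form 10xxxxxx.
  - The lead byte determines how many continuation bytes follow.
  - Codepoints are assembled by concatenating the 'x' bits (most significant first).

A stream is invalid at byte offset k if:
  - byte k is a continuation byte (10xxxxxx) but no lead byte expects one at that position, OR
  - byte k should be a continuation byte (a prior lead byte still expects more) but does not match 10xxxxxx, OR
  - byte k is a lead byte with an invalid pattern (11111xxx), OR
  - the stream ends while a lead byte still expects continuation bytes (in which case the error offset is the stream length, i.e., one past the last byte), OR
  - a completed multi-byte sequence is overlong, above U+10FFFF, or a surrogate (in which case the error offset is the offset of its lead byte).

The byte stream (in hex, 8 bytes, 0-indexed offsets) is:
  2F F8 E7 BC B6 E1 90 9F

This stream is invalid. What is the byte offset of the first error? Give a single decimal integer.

Byte[0]=2F: 1-byte ASCII. cp=U+002F
Byte[1]=F8: INVALID lead byte (not 0xxx/110x/1110/11110)

Answer: 1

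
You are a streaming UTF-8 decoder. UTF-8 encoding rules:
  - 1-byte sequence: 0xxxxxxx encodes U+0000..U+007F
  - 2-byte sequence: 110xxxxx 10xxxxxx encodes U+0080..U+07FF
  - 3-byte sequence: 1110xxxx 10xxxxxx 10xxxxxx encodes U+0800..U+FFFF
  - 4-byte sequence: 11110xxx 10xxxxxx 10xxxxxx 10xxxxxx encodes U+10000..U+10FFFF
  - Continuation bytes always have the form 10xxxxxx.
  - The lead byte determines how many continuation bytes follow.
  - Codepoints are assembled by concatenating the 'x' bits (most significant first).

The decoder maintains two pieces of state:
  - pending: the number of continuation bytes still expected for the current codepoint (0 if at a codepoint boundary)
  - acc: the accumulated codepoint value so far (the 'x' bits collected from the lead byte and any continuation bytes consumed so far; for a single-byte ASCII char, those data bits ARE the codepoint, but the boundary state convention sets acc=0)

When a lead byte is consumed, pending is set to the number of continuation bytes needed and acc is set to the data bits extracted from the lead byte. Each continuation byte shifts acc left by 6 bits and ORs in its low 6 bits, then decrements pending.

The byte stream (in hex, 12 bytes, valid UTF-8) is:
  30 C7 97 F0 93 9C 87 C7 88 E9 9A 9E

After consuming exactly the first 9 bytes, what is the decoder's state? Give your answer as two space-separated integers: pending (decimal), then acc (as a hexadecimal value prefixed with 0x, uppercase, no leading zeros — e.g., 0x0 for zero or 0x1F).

Answer: 0 0x1C8

Derivation:
Byte[0]=30: 1-byte. pending=0, acc=0x0
Byte[1]=C7: 2-byte lead. pending=1, acc=0x7
Byte[2]=97: continuation. acc=(acc<<6)|0x17=0x1D7, pending=0
Byte[3]=F0: 4-byte lead. pending=3, acc=0x0
Byte[4]=93: continuation. acc=(acc<<6)|0x13=0x13, pending=2
Byte[5]=9C: continuation. acc=(acc<<6)|0x1C=0x4DC, pending=1
Byte[6]=87: continuation. acc=(acc<<6)|0x07=0x13707, pending=0
Byte[7]=C7: 2-byte lead. pending=1, acc=0x7
Byte[8]=88: continuation. acc=(acc<<6)|0x08=0x1C8, pending=0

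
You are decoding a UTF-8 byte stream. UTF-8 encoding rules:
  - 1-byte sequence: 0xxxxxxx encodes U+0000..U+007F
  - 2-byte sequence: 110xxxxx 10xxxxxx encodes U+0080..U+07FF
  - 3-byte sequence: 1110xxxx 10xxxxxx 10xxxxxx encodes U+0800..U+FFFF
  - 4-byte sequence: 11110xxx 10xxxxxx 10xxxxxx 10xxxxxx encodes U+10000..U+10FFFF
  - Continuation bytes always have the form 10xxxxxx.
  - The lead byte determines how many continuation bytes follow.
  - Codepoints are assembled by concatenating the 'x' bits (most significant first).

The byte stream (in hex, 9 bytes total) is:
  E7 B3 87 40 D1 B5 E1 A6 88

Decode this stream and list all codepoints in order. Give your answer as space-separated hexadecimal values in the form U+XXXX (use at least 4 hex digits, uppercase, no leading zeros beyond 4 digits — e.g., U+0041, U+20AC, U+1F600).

Answer: U+7CC7 U+0040 U+0475 U+1988

Derivation:
Byte[0]=E7: 3-byte lead, need 2 cont bytes. acc=0x7
Byte[1]=B3: continuation. acc=(acc<<6)|0x33=0x1F3
Byte[2]=87: continuation. acc=(acc<<6)|0x07=0x7CC7
Completed: cp=U+7CC7 (starts at byte 0)
Byte[3]=40: 1-byte ASCII. cp=U+0040
Byte[4]=D1: 2-byte lead, need 1 cont bytes. acc=0x11
Byte[5]=B5: continuation. acc=(acc<<6)|0x35=0x475
Completed: cp=U+0475 (starts at byte 4)
Byte[6]=E1: 3-byte lead, need 2 cont bytes. acc=0x1
Byte[7]=A6: continuation. acc=(acc<<6)|0x26=0x66
Byte[8]=88: continuation. acc=(acc<<6)|0x08=0x1988
Completed: cp=U+1988 (starts at byte 6)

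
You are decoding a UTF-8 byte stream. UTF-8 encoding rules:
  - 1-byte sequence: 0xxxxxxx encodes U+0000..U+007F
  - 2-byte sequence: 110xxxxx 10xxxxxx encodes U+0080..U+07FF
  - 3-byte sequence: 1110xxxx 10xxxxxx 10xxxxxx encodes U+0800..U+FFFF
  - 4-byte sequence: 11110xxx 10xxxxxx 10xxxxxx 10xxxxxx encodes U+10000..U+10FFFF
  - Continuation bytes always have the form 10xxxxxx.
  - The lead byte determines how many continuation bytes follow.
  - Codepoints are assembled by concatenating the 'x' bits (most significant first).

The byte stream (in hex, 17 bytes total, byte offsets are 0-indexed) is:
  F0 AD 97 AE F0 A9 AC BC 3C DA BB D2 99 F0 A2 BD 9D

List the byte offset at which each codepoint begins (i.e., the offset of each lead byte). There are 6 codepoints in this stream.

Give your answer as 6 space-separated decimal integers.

Answer: 0 4 8 9 11 13

Derivation:
Byte[0]=F0: 4-byte lead, need 3 cont bytes. acc=0x0
Byte[1]=AD: continuation. acc=(acc<<6)|0x2D=0x2D
Byte[2]=97: continuation. acc=(acc<<6)|0x17=0xB57
Byte[3]=AE: continuation. acc=(acc<<6)|0x2E=0x2D5EE
Completed: cp=U+2D5EE (starts at byte 0)
Byte[4]=F0: 4-byte lead, need 3 cont bytes. acc=0x0
Byte[5]=A9: continuation. acc=(acc<<6)|0x29=0x29
Byte[6]=AC: continuation. acc=(acc<<6)|0x2C=0xA6C
Byte[7]=BC: continuation. acc=(acc<<6)|0x3C=0x29B3C
Completed: cp=U+29B3C (starts at byte 4)
Byte[8]=3C: 1-byte ASCII. cp=U+003C
Byte[9]=DA: 2-byte lead, need 1 cont bytes. acc=0x1A
Byte[10]=BB: continuation. acc=(acc<<6)|0x3B=0x6BB
Completed: cp=U+06BB (starts at byte 9)
Byte[11]=D2: 2-byte lead, need 1 cont bytes. acc=0x12
Byte[12]=99: continuation. acc=(acc<<6)|0x19=0x499
Completed: cp=U+0499 (starts at byte 11)
Byte[13]=F0: 4-byte lead, need 3 cont bytes. acc=0x0
Byte[14]=A2: continuation. acc=(acc<<6)|0x22=0x22
Byte[15]=BD: continuation. acc=(acc<<6)|0x3D=0x8BD
Byte[16]=9D: continuation. acc=(acc<<6)|0x1D=0x22F5D
Completed: cp=U+22F5D (starts at byte 13)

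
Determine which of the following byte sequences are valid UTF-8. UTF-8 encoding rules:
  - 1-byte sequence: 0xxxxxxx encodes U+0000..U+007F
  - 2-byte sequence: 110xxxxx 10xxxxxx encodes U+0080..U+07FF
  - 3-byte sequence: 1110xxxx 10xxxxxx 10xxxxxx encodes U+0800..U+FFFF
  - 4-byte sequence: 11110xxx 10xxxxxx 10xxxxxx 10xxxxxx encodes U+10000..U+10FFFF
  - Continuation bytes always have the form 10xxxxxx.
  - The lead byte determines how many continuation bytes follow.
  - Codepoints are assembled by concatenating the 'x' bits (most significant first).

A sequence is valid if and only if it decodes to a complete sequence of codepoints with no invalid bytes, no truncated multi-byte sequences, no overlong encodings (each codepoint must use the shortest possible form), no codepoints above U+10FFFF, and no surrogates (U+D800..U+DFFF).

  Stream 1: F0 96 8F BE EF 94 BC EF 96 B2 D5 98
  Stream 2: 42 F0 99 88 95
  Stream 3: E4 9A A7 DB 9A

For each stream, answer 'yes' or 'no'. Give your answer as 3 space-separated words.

Stream 1: decodes cleanly. VALID
Stream 2: decodes cleanly. VALID
Stream 3: decodes cleanly. VALID

Answer: yes yes yes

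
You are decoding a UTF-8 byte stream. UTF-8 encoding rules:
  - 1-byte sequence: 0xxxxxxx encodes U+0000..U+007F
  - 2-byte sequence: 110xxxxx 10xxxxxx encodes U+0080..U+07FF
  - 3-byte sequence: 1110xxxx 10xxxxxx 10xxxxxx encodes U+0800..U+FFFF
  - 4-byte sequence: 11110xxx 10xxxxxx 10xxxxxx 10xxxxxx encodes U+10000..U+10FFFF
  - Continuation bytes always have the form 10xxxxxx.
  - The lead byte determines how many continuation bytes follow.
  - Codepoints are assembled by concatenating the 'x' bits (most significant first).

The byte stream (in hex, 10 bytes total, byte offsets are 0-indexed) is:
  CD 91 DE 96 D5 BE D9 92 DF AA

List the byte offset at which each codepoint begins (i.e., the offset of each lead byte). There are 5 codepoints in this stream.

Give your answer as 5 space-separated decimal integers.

Byte[0]=CD: 2-byte lead, need 1 cont bytes. acc=0xD
Byte[1]=91: continuation. acc=(acc<<6)|0x11=0x351
Completed: cp=U+0351 (starts at byte 0)
Byte[2]=DE: 2-byte lead, need 1 cont bytes. acc=0x1E
Byte[3]=96: continuation. acc=(acc<<6)|0x16=0x796
Completed: cp=U+0796 (starts at byte 2)
Byte[4]=D5: 2-byte lead, need 1 cont bytes. acc=0x15
Byte[5]=BE: continuation. acc=(acc<<6)|0x3E=0x57E
Completed: cp=U+057E (starts at byte 4)
Byte[6]=D9: 2-byte lead, need 1 cont bytes. acc=0x19
Byte[7]=92: continuation. acc=(acc<<6)|0x12=0x652
Completed: cp=U+0652 (starts at byte 6)
Byte[8]=DF: 2-byte lead, need 1 cont bytes. acc=0x1F
Byte[9]=AA: continuation. acc=(acc<<6)|0x2A=0x7EA
Completed: cp=U+07EA (starts at byte 8)

Answer: 0 2 4 6 8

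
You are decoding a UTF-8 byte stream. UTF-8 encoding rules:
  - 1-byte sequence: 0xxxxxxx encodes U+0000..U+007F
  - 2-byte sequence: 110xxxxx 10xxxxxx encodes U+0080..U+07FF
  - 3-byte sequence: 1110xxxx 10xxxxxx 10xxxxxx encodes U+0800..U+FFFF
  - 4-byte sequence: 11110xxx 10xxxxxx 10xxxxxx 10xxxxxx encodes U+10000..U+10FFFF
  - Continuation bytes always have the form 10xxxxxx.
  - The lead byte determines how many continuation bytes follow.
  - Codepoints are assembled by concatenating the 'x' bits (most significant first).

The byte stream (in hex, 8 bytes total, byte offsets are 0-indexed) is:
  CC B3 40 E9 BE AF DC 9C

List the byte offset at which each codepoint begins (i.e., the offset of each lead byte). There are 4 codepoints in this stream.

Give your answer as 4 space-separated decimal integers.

Byte[0]=CC: 2-byte lead, need 1 cont bytes. acc=0xC
Byte[1]=B3: continuation. acc=(acc<<6)|0x33=0x333
Completed: cp=U+0333 (starts at byte 0)
Byte[2]=40: 1-byte ASCII. cp=U+0040
Byte[3]=E9: 3-byte lead, need 2 cont bytes. acc=0x9
Byte[4]=BE: continuation. acc=(acc<<6)|0x3E=0x27E
Byte[5]=AF: continuation. acc=(acc<<6)|0x2F=0x9FAF
Completed: cp=U+9FAF (starts at byte 3)
Byte[6]=DC: 2-byte lead, need 1 cont bytes. acc=0x1C
Byte[7]=9C: continuation. acc=(acc<<6)|0x1C=0x71C
Completed: cp=U+071C (starts at byte 6)

Answer: 0 2 3 6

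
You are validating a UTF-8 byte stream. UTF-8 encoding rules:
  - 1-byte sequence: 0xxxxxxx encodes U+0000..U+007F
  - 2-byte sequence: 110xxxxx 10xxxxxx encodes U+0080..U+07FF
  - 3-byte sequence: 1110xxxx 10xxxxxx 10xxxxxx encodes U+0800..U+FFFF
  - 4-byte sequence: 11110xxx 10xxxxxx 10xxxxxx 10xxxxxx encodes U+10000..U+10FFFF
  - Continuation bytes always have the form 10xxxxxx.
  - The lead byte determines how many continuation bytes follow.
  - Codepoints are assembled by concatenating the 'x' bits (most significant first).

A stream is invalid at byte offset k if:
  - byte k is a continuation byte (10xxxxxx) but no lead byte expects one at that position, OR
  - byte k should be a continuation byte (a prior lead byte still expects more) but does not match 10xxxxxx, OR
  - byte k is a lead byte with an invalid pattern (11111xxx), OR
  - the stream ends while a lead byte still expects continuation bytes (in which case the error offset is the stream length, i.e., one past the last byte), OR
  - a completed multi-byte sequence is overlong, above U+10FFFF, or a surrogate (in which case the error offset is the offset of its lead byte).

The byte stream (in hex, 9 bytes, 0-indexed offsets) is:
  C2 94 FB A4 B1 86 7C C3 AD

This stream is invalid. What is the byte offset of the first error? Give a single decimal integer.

Answer: 2

Derivation:
Byte[0]=C2: 2-byte lead, need 1 cont bytes. acc=0x2
Byte[1]=94: continuation. acc=(acc<<6)|0x14=0x94
Completed: cp=U+0094 (starts at byte 0)
Byte[2]=FB: INVALID lead byte (not 0xxx/110x/1110/11110)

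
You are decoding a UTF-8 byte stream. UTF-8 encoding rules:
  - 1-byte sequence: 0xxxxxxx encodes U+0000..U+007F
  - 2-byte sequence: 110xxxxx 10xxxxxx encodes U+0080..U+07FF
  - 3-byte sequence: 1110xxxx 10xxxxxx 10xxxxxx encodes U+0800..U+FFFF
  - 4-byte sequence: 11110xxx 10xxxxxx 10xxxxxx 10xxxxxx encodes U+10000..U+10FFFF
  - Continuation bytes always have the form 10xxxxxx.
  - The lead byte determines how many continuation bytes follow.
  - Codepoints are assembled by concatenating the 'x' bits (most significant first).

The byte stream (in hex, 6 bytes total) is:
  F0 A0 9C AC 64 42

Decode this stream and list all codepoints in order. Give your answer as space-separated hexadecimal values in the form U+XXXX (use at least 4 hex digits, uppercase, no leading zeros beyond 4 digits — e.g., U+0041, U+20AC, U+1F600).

Answer: U+2072C U+0064 U+0042

Derivation:
Byte[0]=F0: 4-byte lead, need 3 cont bytes. acc=0x0
Byte[1]=A0: continuation. acc=(acc<<6)|0x20=0x20
Byte[2]=9C: continuation. acc=(acc<<6)|0x1C=0x81C
Byte[3]=AC: continuation. acc=(acc<<6)|0x2C=0x2072C
Completed: cp=U+2072C (starts at byte 0)
Byte[4]=64: 1-byte ASCII. cp=U+0064
Byte[5]=42: 1-byte ASCII. cp=U+0042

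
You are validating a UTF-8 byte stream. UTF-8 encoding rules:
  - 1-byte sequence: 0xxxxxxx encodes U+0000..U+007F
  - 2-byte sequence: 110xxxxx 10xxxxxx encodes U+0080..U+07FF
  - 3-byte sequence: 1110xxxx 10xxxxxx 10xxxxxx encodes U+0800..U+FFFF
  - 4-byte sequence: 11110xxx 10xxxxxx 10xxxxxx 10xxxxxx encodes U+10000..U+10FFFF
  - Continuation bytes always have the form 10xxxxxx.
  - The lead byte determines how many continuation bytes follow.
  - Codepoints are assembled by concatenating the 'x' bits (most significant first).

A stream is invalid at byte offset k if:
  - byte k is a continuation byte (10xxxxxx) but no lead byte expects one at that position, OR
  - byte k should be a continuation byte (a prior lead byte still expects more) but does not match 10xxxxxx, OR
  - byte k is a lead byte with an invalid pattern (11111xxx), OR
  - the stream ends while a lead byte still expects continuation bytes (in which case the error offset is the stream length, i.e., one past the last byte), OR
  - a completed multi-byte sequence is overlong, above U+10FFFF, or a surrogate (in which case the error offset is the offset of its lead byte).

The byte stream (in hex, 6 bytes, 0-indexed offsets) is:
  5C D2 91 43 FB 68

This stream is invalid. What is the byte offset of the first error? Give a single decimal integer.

Answer: 4

Derivation:
Byte[0]=5C: 1-byte ASCII. cp=U+005C
Byte[1]=D2: 2-byte lead, need 1 cont bytes. acc=0x12
Byte[2]=91: continuation. acc=(acc<<6)|0x11=0x491
Completed: cp=U+0491 (starts at byte 1)
Byte[3]=43: 1-byte ASCII. cp=U+0043
Byte[4]=FB: INVALID lead byte (not 0xxx/110x/1110/11110)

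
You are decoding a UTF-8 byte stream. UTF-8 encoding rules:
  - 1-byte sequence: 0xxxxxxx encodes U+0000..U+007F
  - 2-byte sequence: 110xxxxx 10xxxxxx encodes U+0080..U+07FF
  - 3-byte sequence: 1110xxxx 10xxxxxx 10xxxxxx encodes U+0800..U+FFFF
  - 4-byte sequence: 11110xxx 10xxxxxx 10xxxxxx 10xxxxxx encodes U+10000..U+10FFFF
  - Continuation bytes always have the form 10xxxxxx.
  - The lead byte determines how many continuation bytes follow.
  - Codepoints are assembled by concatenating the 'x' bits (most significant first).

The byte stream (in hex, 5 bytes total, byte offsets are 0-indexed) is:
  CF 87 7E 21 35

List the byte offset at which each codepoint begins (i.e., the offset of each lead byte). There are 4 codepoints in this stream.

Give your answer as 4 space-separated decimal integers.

Answer: 0 2 3 4

Derivation:
Byte[0]=CF: 2-byte lead, need 1 cont bytes. acc=0xF
Byte[1]=87: continuation. acc=(acc<<6)|0x07=0x3C7
Completed: cp=U+03C7 (starts at byte 0)
Byte[2]=7E: 1-byte ASCII. cp=U+007E
Byte[3]=21: 1-byte ASCII. cp=U+0021
Byte[4]=35: 1-byte ASCII. cp=U+0035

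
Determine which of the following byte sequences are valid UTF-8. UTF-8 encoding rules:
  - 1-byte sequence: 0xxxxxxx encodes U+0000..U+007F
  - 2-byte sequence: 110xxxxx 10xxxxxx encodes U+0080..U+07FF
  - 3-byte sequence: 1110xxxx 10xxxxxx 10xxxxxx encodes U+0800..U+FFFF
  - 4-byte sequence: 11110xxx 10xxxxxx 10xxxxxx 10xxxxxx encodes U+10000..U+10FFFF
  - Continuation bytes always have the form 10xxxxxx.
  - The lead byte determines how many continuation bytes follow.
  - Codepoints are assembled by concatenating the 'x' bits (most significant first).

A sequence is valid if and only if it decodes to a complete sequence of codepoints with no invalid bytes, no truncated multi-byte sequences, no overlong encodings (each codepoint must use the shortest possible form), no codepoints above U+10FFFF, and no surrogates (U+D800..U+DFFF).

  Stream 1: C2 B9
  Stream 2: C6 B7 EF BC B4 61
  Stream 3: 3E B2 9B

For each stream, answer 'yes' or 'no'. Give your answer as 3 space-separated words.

Answer: yes yes no

Derivation:
Stream 1: decodes cleanly. VALID
Stream 2: decodes cleanly. VALID
Stream 3: error at byte offset 1. INVALID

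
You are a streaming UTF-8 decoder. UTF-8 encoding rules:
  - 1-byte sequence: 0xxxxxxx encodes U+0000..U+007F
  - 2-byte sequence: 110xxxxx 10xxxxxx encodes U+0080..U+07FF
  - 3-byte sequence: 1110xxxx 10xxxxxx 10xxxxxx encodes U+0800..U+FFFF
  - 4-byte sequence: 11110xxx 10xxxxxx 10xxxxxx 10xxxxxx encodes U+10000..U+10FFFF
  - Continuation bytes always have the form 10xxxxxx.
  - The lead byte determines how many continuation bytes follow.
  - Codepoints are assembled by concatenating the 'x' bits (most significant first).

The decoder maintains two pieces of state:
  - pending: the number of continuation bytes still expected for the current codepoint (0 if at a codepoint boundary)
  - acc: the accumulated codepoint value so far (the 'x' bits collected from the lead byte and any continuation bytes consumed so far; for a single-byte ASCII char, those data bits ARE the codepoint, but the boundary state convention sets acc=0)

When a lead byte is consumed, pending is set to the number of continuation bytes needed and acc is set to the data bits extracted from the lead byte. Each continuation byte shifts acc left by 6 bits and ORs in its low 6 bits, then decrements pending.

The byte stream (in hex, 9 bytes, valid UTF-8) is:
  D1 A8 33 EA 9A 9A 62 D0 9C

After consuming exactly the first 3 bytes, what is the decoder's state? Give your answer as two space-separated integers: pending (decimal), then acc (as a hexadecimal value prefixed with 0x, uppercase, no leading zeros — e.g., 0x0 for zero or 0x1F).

Answer: 0 0x0

Derivation:
Byte[0]=D1: 2-byte lead. pending=1, acc=0x11
Byte[1]=A8: continuation. acc=(acc<<6)|0x28=0x468, pending=0
Byte[2]=33: 1-byte. pending=0, acc=0x0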